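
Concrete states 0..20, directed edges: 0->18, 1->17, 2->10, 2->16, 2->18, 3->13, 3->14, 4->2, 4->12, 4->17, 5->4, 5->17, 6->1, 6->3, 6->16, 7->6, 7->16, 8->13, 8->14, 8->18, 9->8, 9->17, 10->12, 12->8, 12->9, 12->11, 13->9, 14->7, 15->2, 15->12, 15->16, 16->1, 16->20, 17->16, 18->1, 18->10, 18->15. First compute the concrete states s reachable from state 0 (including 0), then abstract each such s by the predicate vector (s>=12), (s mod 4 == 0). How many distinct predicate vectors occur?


BFS from 0:
Concrete reachable: {0, 1, 2, 3, 6, 7, 8, 9, 10, 11, 12, 13, 14, 15, 16, 17, 18, 20}
Abstract via predicates (s>=12), (s mod 4 == 0):
  (0,0) <- {1, 2, 3, 6, 7, 9, 10, 11}
  (0,1) <- {0, 8}
  (1,0) <- {13, 14, 15, 17, 18}
  (1,1) <- {12, 16, 20}
Distinct abstract states = 4

4


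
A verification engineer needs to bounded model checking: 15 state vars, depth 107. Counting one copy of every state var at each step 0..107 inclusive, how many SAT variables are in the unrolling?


BMC unrolls to depth k, creating one copy of each state var for steps 0..k.
Step count = 107 + 1 = 108 (steps 0 through 107)
Vars per step = 15
Total = 15 * 108 = 1620

1620


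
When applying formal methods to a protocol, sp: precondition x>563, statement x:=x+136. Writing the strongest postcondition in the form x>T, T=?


Formula: sp(P, x:=E) = exists old_x. (x = E[old_x/x]) AND P[old_x/x] (old_x is the value of x before the assignment; eliminate old_x by solving x = E[old_x/x] for old_x)
Step 1: Precondition P: x>563, i.e. old_x > 563
Step 2: Assignment gives x = old_x + 136, so old_x = x - 136
Step 3: Substitute into P: x - 136 > 563
Step 4: Simplify: x > 563+136 = 699

699


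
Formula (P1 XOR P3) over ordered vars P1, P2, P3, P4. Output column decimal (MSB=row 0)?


Formula: (P1 XOR P3) over P1, P2, P3, P4 (16 rows)
Evaluate each row (bits = P1,P2,P3,P4, MSB first):
  row 0 [0000]: (0 XOR 0) -> 0
  row 1 [0001]: (0 XOR 0) -> 0
  row 2 [0010]: (0 XOR 1) -> 1
  row 3 [0011]: (0 XOR 1) -> 1
  row 4 [0100]: (0 XOR 0) -> 0
  row 5 [0101]: (0 XOR 0) -> 0
  row 6 [0110]: (0 XOR 1) -> 1
  row 7 [0111]: (0 XOR 1) -> 1
  row 8 [1000]: (1 XOR 0) -> 1
  row 9 [1001]: (1 XOR 0) -> 1
  row 10 [1010]: (1 XOR 1) -> 0
  row 11 [1011]: (1 XOR 1) -> 0
  row 12 [1100]: (1 XOR 0) -> 1
  row 13 [1101]: (1 XOR 0) -> 1
  row 14 [1110]: (1 XOR 1) -> 0
  row 15 [1111]: (1 XOR 1) -> 0
Full result column, 4 rows per line (P1,P2 fixed per line; P3,P4 runs 00..11 left to right):
  rows 0-3 [P1,P2=00]: 0011  = hex 3
  rows 4-7 [P1,P2=01]: 0011  = hex 3
  rows 8-11 [P1,P2=10]: 1100  = hex C
  rows 12-15 [P1,P2=11]: 1100  = hex C
Output column (row 0 .. row 15) = 0011001111001100
Output column grouped in 4s = 0011 0011 1100 1100 = 0x33CC
Convert to decimal digit by digit (value = value*16 + digit):
  3 -> 3
  3*16 + 3 = 51
  51*16 + 12 (C) = 828
  828*16 + 12 (C) = 13260
Decimal = 13260

13260


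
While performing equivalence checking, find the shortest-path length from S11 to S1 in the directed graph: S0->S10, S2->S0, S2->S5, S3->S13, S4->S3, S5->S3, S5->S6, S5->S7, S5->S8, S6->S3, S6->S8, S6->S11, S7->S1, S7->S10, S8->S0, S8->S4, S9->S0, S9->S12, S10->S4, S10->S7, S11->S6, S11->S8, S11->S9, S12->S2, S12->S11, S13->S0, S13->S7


BFS layer-by-layer from S11:
  dist 0: {S11}
  dist 1: {S6, S8, S9}
  dist 2: {S0, S3, S4, S12}
  dist 3: {S2, S10, S13}
  dist 4: {S5, S7}
  dist 5: {S1}
  -> S1 reached at distance 5
Shortest path length = 5

5


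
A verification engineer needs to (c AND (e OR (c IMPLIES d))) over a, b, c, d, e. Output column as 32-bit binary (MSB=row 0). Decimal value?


Formula: (c AND (e OR (c IMPLIES d))) over a, b, c, d, e (32 rows)
Evaluate each row (bits = a,b,c,d,e, MSB first):
  row 0 [00000]: (0 AND (0 OR (0 IMPLIES 0))) -> 0
  row 1 [00001]: (0 AND (1 OR (0 IMPLIES 0))) -> 0
  row 2 [00010]: (0 AND (0 OR (0 IMPLIES 1))) -> 0
  row 3 [00011]: (0 AND (1 OR (0 IMPLIES 1))) -> 0
  row 4 [00100]: (1 AND (0 OR (1 IMPLIES 0))) -> 0
  row 5 [00101]: (1 AND (1 OR (1 IMPLIES 0))) -> 1
  row 6 [00110]: (1 AND (0 OR (1 IMPLIES 1))) -> 1
  row 7 [00111]: (1 AND (1 OR (1 IMPLIES 1))) -> 1
  row 8 [01000]: (0 AND (0 OR (0 IMPLIES 0))) -> 0
  row 9 [01001]: (0 AND (1 OR (0 IMPLIES 0))) -> 0
  row 10 [01010]: (0 AND (0 OR (0 IMPLIES 1))) -> 0
  row 11 [01011]: (0 AND (1 OR (0 IMPLIES 1))) -> 0
  row 12 [01100]: (1 AND (0 OR (1 IMPLIES 0))) -> 0
  row 13 [01101]: (1 AND (1 OR (1 IMPLIES 0))) -> 1
  row 14 [01110]: (1 AND (0 OR (1 IMPLIES 1))) -> 1
  row 15 [01111]: (1 AND (1 OR (1 IMPLIES 1))) -> 1
  row 16 [10000]: (0 AND (0 OR (0 IMPLIES 0))) -> 0
  row 17 [10001]: (0 AND (1 OR (0 IMPLIES 0))) -> 0
  row 18 [10010]: (0 AND (0 OR (0 IMPLIES 1))) -> 0
  row 19 [10011]: (0 AND (1 OR (0 IMPLIES 1))) -> 0
  row 20 [10100]: (1 AND (0 OR (1 IMPLIES 0))) -> 0
  row 21 [10101]: (1 AND (1 OR (1 IMPLIES 0))) -> 1
  row 22 [10110]: (1 AND (0 OR (1 IMPLIES 1))) -> 1
  row 23 [10111]: (1 AND (1 OR (1 IMPLIES 1))) -> 1
  row 24 [11000]: (0 AND (0 OR (0 IMPLIES 0))) -> 0
  row 25 [11001]: (0 AND (1 OR (0 IMPLIES 0))) -> 0
  row 26 [11010]: (0 AND (0 OR (0 IMPLIES 1))) -> 0
  row 27 [11011]: (0 AND (1 OR (0 IMPLIES 1))) -> 0
  row 28 [11100]: (1 AND (0 OR (1 IMPLIES 0))) -> 0
  row 29 [11101]: (1 AND (1 OR (1 IMPLIES 0))) -> 1
  row 30 [11110]: (1 AND (0 OR (1 IMPLIES 1))) -> 1
  row 31 [11111]: (1 AND (1 OR (1 IMPLIES 1))) -> 1
Full result column, 4 rows per line (a,b,c fixed per line; d,e runs 00..11 left to right):
  rows 0-3 [a,b,c=000]: 0000  = hex 0
  rows 4-7 [a,b,c=001]: 0111  = hex 7
  rows 8-11 [a,b,c=010]: 0000  = hex 0
  rows 12-15 [a,b,c=011]: 0111  = hex 7
  rows 16-19 [a,b,c=100]: 0000  = hex 0
  rows 20-23 [a,b,c=101]: 0111  = hex 7
  rows 24-27 [a,b,c=110]: 0000  = hex 0
  rows 28-31 [a,b,c=111]: 0111  = hex 7
Output column (row 0 .. row 31) = 00000111000001110000011100000111
Output column grouped in 4s = 0000 0111 0000 0111 0000 0111 0000 0111 = 0x07070707
Convert to decimal digit by digit (value = value*16 + digit):
  0 -> 0
  0*16 + 7 = 7
  7*16 + 0 = 112
  112*16 + 7 = 1799
  1799*16 + 0 = 28784
  28784*16 + 7 = 460551
  460551*16 + 0 = 7368816
  7368816*16 + 7 = 117901063
Decimal = 117901063

117901063


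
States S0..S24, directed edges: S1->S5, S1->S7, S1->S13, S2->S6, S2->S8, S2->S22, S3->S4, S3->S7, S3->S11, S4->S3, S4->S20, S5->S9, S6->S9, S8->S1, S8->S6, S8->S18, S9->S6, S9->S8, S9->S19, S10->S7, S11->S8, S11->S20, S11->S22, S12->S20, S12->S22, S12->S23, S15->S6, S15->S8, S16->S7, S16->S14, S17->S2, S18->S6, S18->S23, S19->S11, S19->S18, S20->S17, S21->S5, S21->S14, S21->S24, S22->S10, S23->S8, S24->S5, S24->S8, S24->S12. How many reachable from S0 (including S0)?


BFS from S0:
  layer 0: {S0}
Reachable set: {S0}
Count = 1

1


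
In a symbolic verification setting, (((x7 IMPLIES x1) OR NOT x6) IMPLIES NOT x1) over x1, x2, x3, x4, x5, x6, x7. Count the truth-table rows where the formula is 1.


Formula: (((x7 IMPLIES x1) OR NOT x6) IMPLIES NOT x1) over 7 vars (128 rows)
Evaluate each row (x1, x2, x3, x4, x5, x6, x7 as bits, MSB first):
  row 0 [0000000]: (((0 IMPLIES 0) OR NOT 0) IMPLIES NOT 0) -> 1
  row 1 [0000001]: (((1 IMPLIES 0) OR NOT 0) IMPLIES NOT 0) -> 1
  row 2 [0000010]: (((0 IMPLIES 0) OR NOT 1) IMPLIES NOT 0) -> 1
  row 3 [0000011]: (((1 IMPLIES 0) OR NOT 1) IMPLIES NOT 0) -> 1
  row 4 [0000100]: (((0 IMPLIES 0) OR NOT 0) IMPLIES NOT 0) -> 1
  (every remaining row is evaluated the same way; all 128 results are listed next)
Full result column, 8 rows per line (x1,x2,x3,x4 fixed per line; x5,x6,x7 runs 000..111 left to right):
  rows 0-7 [x1,x2,x3,x4=0000]: 11111111  (ones: 8)
  rows 8-15 [x1,x2,x3,x4=0001]: 11111111  (ones: 8)
  rows 16-23 [x1,x2,x3,x4=0010]: 11111111  (ones: 8)
  rows 24-31 [x1,x2,x3,x4=0011]: 11111111  (ones: 8)
  rows 32-39 [x1,x2,x3,x4=0100]: 11111111  (ones: 8)
  rows 40-47 [x1,x2,x3,x4=0101]: 11111111  (ones: 8)
  rows 48-55 [x1,x2,x3,x4=0110]: 11111111  (ones: 8)
  rows 56-63 [x1,x2,x3,x4=0111]: 11111111  (ones: 8)
  rows 64-71 [x1,x2,x3,x4=1000]: 00000000  (ones: 0)
  rows 72-79 [x1,x2,x3,x4=1001]: 00000000  (ones: 0)
  rows 80-87 [x1,x2,x3,x4=1010]: 00000000  (ones: 0)
  rows 88-95 [x1,x2,x3,x4=1011]: 00000000  (ones: 0)
  rows 96-103 [x1,x2,x3,x4=1100]: 00000000  (ones: 0)
  rows 104-111 [x1,x2,x3,x4=1101]: 00000000  (ones: 0)
  rows 112-119 [x1,x2,x3,x4=1110]: 00000000  (ones: 0)
  rows 120-127 [x1,x2,x3,x4=1111]: 00000000  (ones: 0)
Count of 1-rows = 8+8+8+8+8+8+8+8+0+0+0+0+0+0+0+0 = 64

64


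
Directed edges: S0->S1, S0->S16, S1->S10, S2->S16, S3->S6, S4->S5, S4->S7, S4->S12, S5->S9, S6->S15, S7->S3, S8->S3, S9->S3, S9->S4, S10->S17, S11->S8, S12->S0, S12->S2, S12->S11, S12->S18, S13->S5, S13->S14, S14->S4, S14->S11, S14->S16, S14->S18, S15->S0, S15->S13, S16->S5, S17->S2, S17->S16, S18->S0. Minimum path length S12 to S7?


BFS layer-by-layer from S12:
  dist 0: {S12}
  dist 1: {S0, S2, S11, S18}
  dist 2: {S1, S8, S16}
  dist 3: {S3, S5, S10}
  dist 4: {S6, S9, S17}
  dist 5: {S4, S15}
  dist 6: {S7, S13}
  -> S7 reached at distance 6
Shortest path length = 6

6


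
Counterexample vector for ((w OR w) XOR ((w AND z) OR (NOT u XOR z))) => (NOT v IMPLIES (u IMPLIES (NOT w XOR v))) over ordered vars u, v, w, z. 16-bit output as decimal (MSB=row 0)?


F1 = ((w OR w) XOR ((w AND z) OR (NOT u XOR z)))
F2 = (NOT v IMPLIES (u IMPLIES (NOT w XOR v)))
Counterexample to F1=>F2 is where F1=1 and F2=0.
Evaluate each row (bits = u,v,w,z, MSB first):
  row 0 [0000]: F1=1 F2=1 -> F1&~F2 -> 0
  row 1 [0001]: F1=0 F2=1 -> F1&~F2 -> 0
  row 2 [0010]: F1=0 F2=1 -> F1&~F2 -> 0
  row 3 [0011]: F1=0 F2=1 -> F1&~F2 -> 0
  row 4 [0100]: F1=1 F2=1 -> F1&~F2 -> 0
  row 5 [0101]: F1=0 F2=1 -> F1&~F2 -> 0
  row 6 [0110]: F1=0 F2=1 -> F1&~F2 -> 0
  row 7 [0111]: F1=0 F2=1 -> F1&~F2 -> 0
  row 8 [1000]: F1=0 F2=1 -> F1&~F2 -> 0
  row 9 [1001]: F1=1 F2=1 -> F1&~F2 -> 0
  row 10 [1010]: F1=1 F2=0 -> F1&~F2 -> 1
  row 11 [1011]: F1=0 F2=0 -> F1&~F2 -> 0
  row 12 [1100]: F1=0 F2=1 -> F1&~F2 -> 0
  row 13 [1101]: F1=1 F2=1 -> F1&~F2 -> 0
  row 14 [1110]: F1=1 F2=1 -> F1&~F2 -> 0
  row 15 [1111]: F1=0 F2=1 -> F1&~F2 -> 0
Full result column, 4 rows per line (u,v fixed per line; w,z runs 00..11 left to right):
  rows 0-3 [u,v=00]: 0000  = hex 0
  rows 4-7 [u,v=01]: 0000  = hex 0
  rows 8-11 [u,v=10]: 0010  = hex 2
  rows 12-15 [u,v=11]: 0000  = hex 0
Counterexample vector (row 0 .. row 15) = 0000000000100000
Output column grouped in 4s = 0000 0000 0010 0000 = 0x0020
Convert to decimal digit by digit (value = value*16 + digit):
  0 -> 0
  0*16 + 0 = 0
  0*16 + 2 = 2
  2*16 + 0 = 32
Decimal = 32

32


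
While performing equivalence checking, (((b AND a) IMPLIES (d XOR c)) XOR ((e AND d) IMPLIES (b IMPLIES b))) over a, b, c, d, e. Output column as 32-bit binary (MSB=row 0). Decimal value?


Formula: (((b AND a) IMPLIES (d XOR c)) XOR ((e AND d) IMPLIES (b IMPLIES b))) over a, b, c, d, e (32 rows)
Evaluate each row (bits = a,b,c,d,e, MSB first):
  row 0 [00000]: (((0 AND 0) IMPLIES (0 XOR 0)) XOR ((0 AND 0) IMPLIES (0 IMPLIES 0))) -> 0
  row 1 [00001]: (((0 AND 0) IMPLIES (0 XOR 0)) XOR ((1 AND 0) IMPLIES (0 IMPLIES 0))) -> 0
  row 2 [00010]: (((0 AND 0) IMPLIES (1 XOR 0)) XOR ((0 AND 1) IMPLIES (0 IMPLIES 0))) -> 0
  row 3 [00011]: (((0 AND 0) IMPLIES (1 XOR 0)) XOR ((1 AND 1) IMPLIES (0 IMPLIES 0))) -> 0
  row 4 [00100]: (((0 AND 0) IMPLIES (0 XOR 1)) XOR ((0 AND 0) IMPLIES (0 IMPLIES 0))) -> 0
  row 5 [00101]: (((0 AND 0) IMPLIES (0 XOR 1)) XOR ((1 AND 0) IMPLIES (0 IMPLIES 0))) -> 0
  row 6 [00110]: (((0 AND 0) IMPLIES (1 XOR 1)) XOR ((0 AND 1) IMPLIES (0 IMPLIES 0))) -> 0
  row 7 [00111]: (((0 AND 0) IMPLIES (1 XOR 1)) XOR ((1 AND 1) IMPLIES (0 IMPLIES 0))) -> 0
  row 8 [01000]: (((1 AND 0) IMPLIES (0 XOR 0)) XOR ((0 AND 0) IMPLIES (1 IMPLIES 1))) -> 0
  row 9 [01001]: (((1 AND 0) IMPLIES (0 XOR 0)) XOR ((1 AND 0) IMPLIES (1 IMPLIES 1))) -> 0
  row 10 [01010]: (((1 AND 0) IMPLIES (1 XOR 0)) XOR ((0 AND 1) IMPLIES (1 IMPLIES 1))) -> 0
  row 11 [01011]: (((1 AND 0) IMPLIES (1 XOR 0)) XOR ((1 AND 1) IMPLIES (1 IMPLIES 1))) -> 0
  row 12 [01100]: (((1 AND 0) IMPLIES (0 XOR 1)) XOR ((0 AND 0) IMPLIES (1 IMPLIES 1))) -> 0
  row 13 [01101]: (((1 AND 0) IMPLIES (0 XOR 1)) XOR ((1 AND 0) IMPLIES (1 IMPLIES 1))) -> 0
  row 14 [01110]: (((1 AND 0) IMPLIES (1 XOR 1)) XOR ((0 AND 1) IMPLIES (1 IMPLIES 1))) -> 0
  row 15 [01111]: (((1 AND 0) IMPLIES (1 XOR 1)) XOR ((1 AND 1) IMPLIES (1 IMPLIES 1))) -> 0
  row 16 [10000]: (((0 AND 1) IMPLIES (0 XOR 0)) XOR ((0 AND 0) IMPLIES (0 IMPLIES 0))) -> 0
  row 17 [10001]: (((0 AND 1) IMPLIES (0 XOR 0)) XOR ((1 AND 0) IMPLIES (0 IMPLIES 0))) -> 0
  row 18 [10010]: (((0 AND 1) IMPLIES (1 XOR 0)) XOR ((0 AND 1) IMPLIES (0 IMPLIES 0))) -> 0
  row 19 [10011]: (((0 AND 1) IMPLIES (1 XOR 0)) XOR ((1 AND 1) IMPLIES (0 IMPLIES 0))) -> 0
  row 20 [10100]: (((0 AND 1) IMPLIES (0 XOR 1)) XOR ((0 AND 0) IMPLIES (0 IMPLIES 0))) -> 0
  row 21 [10101]: (((0 AND 1) IMPLIES (0 XOR 1)) XOR ((1 AND 0) IMPLIES (0 IMPLIES 0))) -> 0
  row 22 [10110]: (((0 AND 1) IMPLIES (1 XOR 1)) XOR ((0 AND 1) IMPLIES (0 IMPLIES 0))) -> 0
  row 23 [10111]: (((0 AND 1) IMPLIES (1 XOR 1)) XOR ((1 AND 1) IMPLIES (0 IMPLIES 0))) -> 0
  row 24 [11000]: (((1 AND 1) IMPLIES (0 XOR 0)) XOR ((0 AND 0) IMPLIES (1 IMPLIES 1))) -> 1
  row 25 [11001]: (((1 AND 1) IMPLIES (0 XOR 0)) XOR ((1 AND 0) IMPLIES (1 IMPLIES 1))) -> 1
  row 26 [11010]: (((1 AND 1) IMPLIES (1 XOR 0)) XOR ((0 AND 1) IMPLIES (1 IMPLIES 1))) -> 0
  row 27 [11011]: (((1 AND 1) IMPLIES (1 XOR 0)) XOR ((1 AND 1) IMPLIES (1 IMPLIES 1))) -> 0
  row 28 [11100]: (((1 AND 1) IMPLIES (0 XOR 1)) XOR ((0 AND 0) IMPLIES (1 IMPLIES 1))) -> 0
  row 29 [11101]: (((1 AND 1) IMPLIES (0 XOR 1)) XOR ((1 AND 0) IMPLIES (1 IMPLIES 1))) -> 0
  row 30 [11110]: (((1 AND 1) IMPLIES (1 XOR 1)) XOR ((0 AND 1) IMPLIES (1 IMPLIES 1))) -> 1
  row 31 [11111]: (((1 AND 1) IMPLIES (1 XOR 1)) XOR ((1 AND 1) IMPLIES (1 IMPLIES 1))) -> 1
Full result column, 4 rows per line (a,b,c fixed per line; d,e runs 00..11 left to right):
  rows 0-3 [a,b,c=000]: 0000  = hex 0
  rows 4-7 [a,b,c=001]: 0000  = hex 0
  rows 8-11 [a,b,c=010]: 0000  = hex 0
  rows 12-15 [a,b,c=011]: 0000  = hex 0
  rows 16-19 [a,b,c=100]: 0000  = hex 0
  rows 20-23 [a,b,c=101]: 0000  = hex 0
  rows 24-27 [a,b,c=110]: 1100  = hex C
  rows 28-31 [a,b,c=111]: 0011  = hex 3
Output column (row 0 .. row 31) = 00000000000000000000000011000011
Output column grouped in 4s = 0000 0000 0000 0000 0000 0000 1100 0011 = 0x000000C3
Convert to decimal digit by digit (value = value*16 + digit):
  0 -> 0
  0*16 + 0 = 0
  0*16 + 0 = 0
  0*16 + 0 = 0
  0*16 + 0 = 0
  0*16 + 0 = 0
  0*16 + 12 (C) = 12
  12*16 + 3 = 195
Decimal = 195

195


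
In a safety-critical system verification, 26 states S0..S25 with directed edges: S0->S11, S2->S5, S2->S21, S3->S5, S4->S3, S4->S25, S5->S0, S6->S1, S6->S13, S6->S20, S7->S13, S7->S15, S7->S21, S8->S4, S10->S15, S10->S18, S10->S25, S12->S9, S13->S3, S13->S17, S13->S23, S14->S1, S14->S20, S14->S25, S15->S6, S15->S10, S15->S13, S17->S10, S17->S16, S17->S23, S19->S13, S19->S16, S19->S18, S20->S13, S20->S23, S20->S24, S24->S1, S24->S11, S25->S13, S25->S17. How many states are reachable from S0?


BFS from S0:
  layer 0: {S0}
  layer 1: {S11}
Reachable set: {S0, S11}
Count = 2

2


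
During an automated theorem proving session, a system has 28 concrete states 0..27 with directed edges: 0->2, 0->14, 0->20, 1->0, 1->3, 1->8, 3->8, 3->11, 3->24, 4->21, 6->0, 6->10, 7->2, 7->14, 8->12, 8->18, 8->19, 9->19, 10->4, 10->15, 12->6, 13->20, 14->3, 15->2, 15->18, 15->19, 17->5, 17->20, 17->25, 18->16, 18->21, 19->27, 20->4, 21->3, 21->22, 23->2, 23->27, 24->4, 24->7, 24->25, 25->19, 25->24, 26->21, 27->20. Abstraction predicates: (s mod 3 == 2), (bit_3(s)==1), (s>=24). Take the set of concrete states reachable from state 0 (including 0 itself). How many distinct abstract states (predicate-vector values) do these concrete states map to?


BFS from 0:
Concrete reachable: {0, 2, 3, 4, 6, 7, 8, 10, 11, 12, 14, 15, 16, 18, 19, 20, 21, 22, 24, 25, 27}
Abstract via predicates (s mod 3 == 2), (bit_3(s)==1), (s>=24):
  (0,0,0) <- {0, 3, 4, 6, 7, 16, 18, 19, 21, 22}
  (0,1,0) <- {10, 12, 15}
  (0,1,1) <- {24, 25, 27}
  (1,0,0) <- {2, 20}
  (1,1,0) <- {8, 11, 14}
Distinct abstract states = 5

5


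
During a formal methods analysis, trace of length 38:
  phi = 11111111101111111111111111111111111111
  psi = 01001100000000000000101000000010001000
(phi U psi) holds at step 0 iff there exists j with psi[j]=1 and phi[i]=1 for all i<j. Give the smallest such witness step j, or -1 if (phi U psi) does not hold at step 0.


(phi U psi) at 0: need smallest j with psi[j]=1 and phi[i]=1 for all i in [0,j).
Scan from step 0:
  step 0: phi=1, psi=0 -> continue
  step 1: psi=1 and phi held for [0,1) -> witness found
Witness step = 1

1


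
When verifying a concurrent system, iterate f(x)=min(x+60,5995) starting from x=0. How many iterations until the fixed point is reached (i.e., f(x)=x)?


Step 1: x=0, cap=5995, increment=60
Step 2: x grows by 60 each step until capped at 5995; fixed point is x=5995
Step 3: iterations = ceil(5995/60) = 100

100


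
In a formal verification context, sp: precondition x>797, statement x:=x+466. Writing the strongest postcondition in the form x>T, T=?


Formula: sp(P, x:=E) = exists old_x. (x = E[old_x/x]) AND P[old_x/x] (old_x is the value of x before the assignment; eliminate old_x by solving x = E[old_x/x] for old_x)
Step 1: Precondition P: x>797, i.e. old_x > 797
Step 2: Assignment gives x = old_x + 466, so old_x = x - 466
Step 3: Substitute into P: x - 466 > 797
Step 4: Simplify: x > 797+466 = 1263

1263


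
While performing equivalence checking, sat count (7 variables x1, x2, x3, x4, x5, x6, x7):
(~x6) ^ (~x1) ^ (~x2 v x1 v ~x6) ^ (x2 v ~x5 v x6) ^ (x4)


CNF with 5 clauses over 7 vars (128 assignments).
An assignment satisfies CNF iff every clause has >=1 true literal.
Check each row (bits = x1,x2,x3,x4,x5,x6,x7; clause T/F shown):
  row 0 [0000000]: clauses=TTTTF -> 0
  row 1 [0000001]: clauses=TTTTF -> 0
  row 2 [0000010]: clauses=FTTTF -> 0
  row 3 [0000011]: clauses=FTTTF -> 0
  row 4 [0000100]: clauses=TTTFF -> 0
  (every remaining row is evaluated the same way; all 128 results are listed next)
Full result column, 8 rows per line (x1,x2,x3,x4 fixed per line; x5,x6,x7 runs 000..111 left to right):
  rows 0-7 [x1,x2,x3,x4=0000]: 00000000  (ones: 0)
  rows 8-15 [x1,x2,x3,x4=0001]: 11000000  (ones: 2)
  rows 16-23 [x1,x2,x3,x4=0010]: 00000000  (ones: 0)
  rows 24-31 [x1,x2,x3,x4=0011]: 11000000  (ones: 2)
  rows 32-39 [x1,x2,x3,x4=0100]: 00000000  (ones: 0)
  rows 40-47 [x1,x2,x3,x4=0101]: 11001100  (ones: 4)
  rows 48-55 [x1,x2,x3,x4=0110]: 00000000  (ones: 0)
  rows 56-63 [x1,x2,x3,x4=0111]: 11001100  (ones: 4)
  rows 64-71 [x1,x2,x3,x4=1000]: 00000000  (ones: 0)
  rows 72-79 [x1,x2,x3,x4=1001]: 00000000  (ones: 0)
  rows 80-87 [x1,x2,x3,x4=1010]: 00000000  (ones: 0)
  rows 88-95 [x1,x2,x3,x4=1011]: 00000000  (ones: 0)
  rows 96-103 [x1,x2,x3,x4=1100]: 00000000  (ones: 0)
  rows 104-111 [x1,x2,x3,x4=1101]: 00000000  (ones: 0)
  rows 112-119 [x1,x2,x3,x4=1110]: 00000000  (ones: 0)
  rows 120-127 [x1,x2,x3,x4=1111]: 00000000  (ones: 0)
Satisfying assignments = 0+2+0+2+0+4+0+4+0+0+0+0+0+0+0+0 = 12

12


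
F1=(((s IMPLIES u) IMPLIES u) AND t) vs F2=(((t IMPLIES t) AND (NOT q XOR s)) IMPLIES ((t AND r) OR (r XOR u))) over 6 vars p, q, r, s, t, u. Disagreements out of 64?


F1 = (((s IMPLIES u) IMPLIES u) AND t)
F2 = (((t IMPLIES t) AND (NOT q XOR s)) IMPLIES ((t AND r) OR (r XOR u)))
Evaluate both on each of 64 rows (bits = p,q,r,s,t,u):
  row 0 [000000]: F1=0 F2=0 -> 0
  row 1 [000001]: F1=0 F2=1 (differ) -> 1
  row 2 [000010]: F1=0 F2=0 -> 0
  row 3 [000011]: F1=1 F2=1 -> 0
  row 4 [000100]: F1=0 F2=1 (differ) -> 1
  (every remaining row is evaluated the same way; all 64 results are listed next)
Full result column, 8 rows per line (p,q,r fixed per line; s,t,u runs 000..111 left to right):
  rows 0-7 [p,q,r=000]: 01001100  (ones: 3)
  rows 8-15 [p,q,r=001]: 10101100  (ones: 4)
  rows 16-23 [p,q,r=010]: 11100110  (ones: 5)
  rows 24-31 [p,q,r=011]: 11101000  (ones: 4)
  rows 32-39 [p,q,r=100]: 01001100  (ones: 3)
  rows 40-47 [p,q,r=101]: 10101100  (ones: 4)
  rows 48-55 [p,q,r=110]: 11100110  (ones: 5)
  rows 56-63 [p,q,r=111]: 11101000  (ones: 4)
Disagreements = 3+4+5+4+3+4+5+4 = 32

32


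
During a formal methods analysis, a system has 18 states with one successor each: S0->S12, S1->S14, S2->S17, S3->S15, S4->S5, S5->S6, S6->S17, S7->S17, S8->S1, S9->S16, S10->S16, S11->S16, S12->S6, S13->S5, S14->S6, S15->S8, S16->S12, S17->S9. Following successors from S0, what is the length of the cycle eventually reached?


Trace from S0 until a state repeats:
  S0 -> S12 -> S6 -> S17 -> S9 -> S16 -> S12
S12 first seen at step 1, revisited at step 6.
Cycle length = 6 - 1 = 5

5


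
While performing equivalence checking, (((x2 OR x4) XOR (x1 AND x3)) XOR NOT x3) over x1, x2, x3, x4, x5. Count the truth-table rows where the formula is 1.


Formula: (((x2 OR x4) XOR (x1 AND x3)) XOR NOT x3) over 5 vars (32 rows)
Evaluate each row (x1, x2, x3, x4, x5 as bits, MSB first):
  row 0 [00000]: (((0 OR 0) XOR (0 AND 0)) XOR NOT 0) -> 1
  row 1 [00001]: (((0 OR 0) XOR (0 AND 0)) XOR NOT 0) -> 1
  row 2 [00010]: (((0 OR 1) XOR (0 AND 0)) XOR NOT 0) -> 0
  row 3 [00011]: (((0 OR 1) XOR (0 AND 0)) XOR NOT 0) -> 0
  row 4 [00100]: (((0 OR 0) XOR (0 AND 1)) XOR NOT 1) -> 0
  row 5 [00101]: (((0 OR 0) XOR (0 AND 1)) XOR NOT 1) -> 0
  row 6 [00110]: (((0 OR 1) XOR (0 AND 1)) XOR NOT 1) -> 1
  row 7 [00111]: (((0 OR 1) XOR (0 AND 1)) XOR NOT 1) -> 1
  row 8 [01000]: (((1 OR 0) XOR (0 AND 0)) XOR NOT 0) -> 0
  row 9 [01001]: (((1 OR 0) XOR (0 AND 0)) XOR NOT 0) -> 0
  row 10 [01010]: (((1 OR 1) XOR (0 AND 0)) XOR NOT 0) -> 0
  row 11 [01011]: (((1 OR 1) XOR (0 AND 0)) XOR NOT 0) -> 0
  row 12 [01100]: (((1 OR 0) XOR (0 AND 1)) XOR NOT 1) -> 1
  row 13 [01101]: (((1 OR 0) XOR (0 AND 1)) XOR NOT 1) -> 1
  row 14 [01110]: (((1 OR 1) XOR (0 AND 1)) XOR NOT 1) -> 1
  row 15 [01111]: (((1 OR 1) XOR (0 AND 1)) XOR NOT 1) -> 1
  row 16 [10000]: (((0 OR 0) XOR (1 AND 0)) XOR NOT 0) -> 1
  row 17 [10001]: (((0 OR 0) XOR (1 AND 0)) XOR NOT 0) -> 1
  row 18 [10010]: (((0 OR 1) XOR (1 AND 0)) XOR NOT 0) -> 0
  row 19 [10011]: (((0 OR 1) XOR (1 AND 0)) XOR NOT 0) -> 0
  row 20 [10100]: (((0 OR 0) XOR (1 AND 1)) XOR NOT 1) -> 1
  row 21 [10101]: (((0 OR 0) XOR (1 AND 1)) XOR NOT 1) -> 1
  row 22 [10110]: (((0 OR 1) XOR (1 AND 1)) XOR NOT 1) -> 0
  row 23 [10111]: (((0 OR 1) XOR (1 AND 1)) XOR NOT 1) -> 0
  row 24 [11000]: (((1 OR 0) XOR (1 AND 0)) XOR NOT 0) -> 0
  row 25 [11001]: (((1 OR 0) XOR (1 AND 0)) XOR NOT 0) -> 0
  row 26 [11010]: (((1 OR 1) XOR (1 AND 0)) XOR NOT 0) -> 0
  row 27 [11011]: (((1 OR 1) XOR (1 AND 0)) XOR NOT 0) -> 0
  row 28 [11100]: (((1 OR 0) XOR (1 AND 1)) XOR NOT 1) -> 0
  row 29 [11101]: (((1 OR 0) XOR (1 AND 1)) XOR NOT 1) -> 0
  row 30 [11110]: (((1 OR 1) XOR (1 AND 1)) XOR NOT 1) -> 0
  row 31 [11111]: (((1 OR 1) XOR (1 AND 1)) XOR NOT 1) -> 0
Full result column, 8 rows per line (x1,x2 fixed per line; x3,x4,x5 runs 000..111 left to right):
  rows 0-7 [x1,x2=00]: 11000011  (ones: 4)
  rows 8-15 [x1,x2=01]: 00001111  (ones: 4)
  rows 16-23 [x1,x2=10]: 11001100  (ones: 4)
  rows 24-31 [x1,x2=11]: 00000000  (ones: 0)
Count of 1-rows = 4+4+4+0 = 12

12


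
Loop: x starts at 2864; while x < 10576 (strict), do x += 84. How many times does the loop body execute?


Step 1: x goes from 2864 toward 10576 by 84; the body runs while x<10576, so iterations = ceil((bound-start)/step)
Step 2: Distance=7712
Step 3: ceil(7712/84)=92

92


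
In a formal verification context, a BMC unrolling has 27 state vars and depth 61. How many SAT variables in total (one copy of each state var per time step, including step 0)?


BMC unrolls to depth k, creating one copy of each state var for steps 0..k.
Step count = 61 + 1 = 62 (steps 0 through 61)
Vars per step = 27
Total = 27 * 62 = 1674

1674


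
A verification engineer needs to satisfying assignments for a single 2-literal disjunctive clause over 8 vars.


Step 1: Total=2^8=256
Step 2: Unsat when all 2 false: 2^6=64
Step 3: Sat=256-64=192

192


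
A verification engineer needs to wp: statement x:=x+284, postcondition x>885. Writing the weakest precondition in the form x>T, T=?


Formula: wp(x:=E, P) = P[E/x] (substitute E for x in postcondition)
Step 1: Postcondition: x>885
Step 2: Substitute x+284 for x: x+284>885
Step 3: Solve for x: x > 885-284 = 601

601


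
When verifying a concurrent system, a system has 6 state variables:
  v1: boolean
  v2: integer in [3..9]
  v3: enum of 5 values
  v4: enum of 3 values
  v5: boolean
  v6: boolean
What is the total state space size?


State space = product of domain sizes of all variables.
Domain sizes:
  v1 (boolean): 2
  v2 (integer in [3..9]): 7
  v3 (enum of 5 values): 5
  v4 (enum of 3 values): 3
  v5 (boolean): 2
  v6 (boolean): 2
Product = 2 * 7 * 5 * 3 * 2 * 2 = 840

840


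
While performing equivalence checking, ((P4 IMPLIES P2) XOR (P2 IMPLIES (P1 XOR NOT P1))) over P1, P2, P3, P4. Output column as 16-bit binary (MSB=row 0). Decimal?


Formula: ((P4 IMPLIES P2) XOR (P2 IMPLIES (P1 XOR NOT P1))) over P1, P2, P3, P4 (16 rows)
Evaluate each row (bits = P1,P2,P3,P4, MSB first):
  row 0 [0000]: ((0 IMPLIES 0) XOR (0 IMPLIES (0 XOR NOT 0))) -> 0
  row 1 [0001]: ((1 IMPLIES 0) XOR (0 IMPLIES (0 XOR NOT 0))) -> 1
  row 2 [0010]: ((0 IMPLIES 0) XOR (0 IMPLIES (0 XOR NOT 0))) -> 0
  row 3 [0011]: ((1 IMPLIES 0) XOR (0 IMPLIES (0 XOR NOT 0))) -> 1
  row 4 [0100]: ((0 IMPLIES 1) XOR (1 IMPLIES (0 XOR NOT 0))) -> 0
  row 5 [0101]: ((1 IMPLIES 1) XOR (1 IMPLIES (0 XOR NOT 0))) -> 0
  row 6 [0110]: ((0 IMPLIES 1) XOR (1 IMPLIES (0 XOR NOT 0))) -> 0
  row 7 [0111]: ((1 IMPLIES 1) XOR (1 IMPLIES (0 XOR NOT 0))) -> 0
  row 8 [1000]: ((0 IMPLIES 0) XOR (0 IMPLIES (1 XOR NOT 1))) -> 0
  row 9 [1001]: ((1 IMPLIES 0) XOR (0 IMPLIES (1 XOR NOT 1))) -> 1
  row 10 [1010]: ((0 IMPLIES 0) XOR (0 IMPLIES (1 XOR NOT 1))) -> 0
  row 11 [1011]: ((1 IMPLIES 0) XOR (0 IMPLIES (1 XOR NOT 1))) -> 1
  row 12 [1100]: ((0 IMPLIES 1) XOR (1 IMPLIES (1 XOR NOT 1))) -> 0
  row 13 [1101]: ((1 IMPLIES 1) XOR (1 IMPLIES (1 XOR NOT 1))) -> 0
  row 14 [1110]: ((0 IMPLIES 1) XOR (1 IMPLIES (1 XOR NOT 1))) -> 0
  row 15 [1111]: ((1 IMPLIES 1) XOR (1 IMPLIES (1 XOR NOT 1))) -> 0
Full result column, 4 rows per line (P1,P2 fixed per line; P3,P4 runs 00..11 left to right):
  rows 0-3 [P1,P2=00]: 0101  = hex 5
  rows 4-7 [P1,P2=01]: 0000  = hex 0
  rows 8-11 [P1,P2=10]: 0101  = hex 5
  rows 12-15 [P1,P2=11]: 0000  = hex 0
Output column (row 0 .. row 15) = 0101000001010000
Output column grouped in 4s = 0101 0000 0101 0000 = 0x5050
Convert to decimal digit by digit (value = value*16 + digit):
  5 -> 5
  5*16 + 0 = 80
  80*16 + 5 = 1285
  1285*16 + 0 = 20560
Decimal = 20560

20560


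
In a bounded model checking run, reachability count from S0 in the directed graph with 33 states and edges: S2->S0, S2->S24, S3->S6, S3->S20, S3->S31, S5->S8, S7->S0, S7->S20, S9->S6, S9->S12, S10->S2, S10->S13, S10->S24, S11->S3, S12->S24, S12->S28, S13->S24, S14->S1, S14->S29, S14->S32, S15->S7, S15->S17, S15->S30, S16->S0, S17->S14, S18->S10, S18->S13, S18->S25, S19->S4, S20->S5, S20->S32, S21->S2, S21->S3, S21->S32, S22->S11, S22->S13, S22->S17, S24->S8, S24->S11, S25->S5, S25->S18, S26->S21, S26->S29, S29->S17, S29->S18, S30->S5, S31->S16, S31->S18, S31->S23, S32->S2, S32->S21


BFS from S0:
  layer 0: {S0}
Reachable set: {S0}
Count = 1

1


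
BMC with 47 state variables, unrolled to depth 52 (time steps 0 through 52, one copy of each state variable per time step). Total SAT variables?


BMC unrolls to depth k, creating one copy of each state var for steps 0..k.
Step count = 52 + 1 = 53 (steps 0 through 52)
Vars per step = 47
Total = 47 * 53 = 2491

2491


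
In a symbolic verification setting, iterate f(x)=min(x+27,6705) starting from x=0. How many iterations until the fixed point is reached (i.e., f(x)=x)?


Step 1: x=0, cap=6705, increment=27
Step 2: x grows by 27 each step until capped at 6705; fixed point is x=6705
Step 3: iterations = ceil(6705/27) = 249

249


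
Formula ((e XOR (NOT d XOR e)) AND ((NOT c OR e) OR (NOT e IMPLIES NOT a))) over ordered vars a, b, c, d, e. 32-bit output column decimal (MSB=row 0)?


Formula: ((e XOR (NOT d XOR e)) AND ((NOT c OR e) OR (NOT e IMPLIES NOT a))) over a, b, c, d, e (32 rows)
Evaluate each row (bits = a,b,c,d,e, MSB first):
  row 0 [00000]: ((0 XOR (NOT 0 XOR 0)) AND ((NOT 0 OR 0) OR (NOT 0 IMPLIES NOT 0))) -> 1
  row 1 [00001]: ((1 XOR (NOT 0 XOR 1)) AND ((NOT 0 OR 1) OR (NOT 1 IMPLIES NOT 0))) -> 1
  row 2 [00010]: ((0 XOR (NOT 1 XOR 0)) AND ((NOT 0 OR 0) OR (NOT 0 IMPLIES NOT 0))) -> 0
  row 3 [00011]: ((1 XOR (NOT 1 XOR 1)) AND ((NOT 0 OR 1) OR (NOT 1 IMPLIES NOT 0))) -> 0
  row 4 [00100]: ((0 XOR (NOT 0 XOR 0)) AND ((NOT 1 OR 0) OR (NOT 0 IMPLIES NOT 0))) -> 1
  row 5 [00101]: ((1 XOR (NOT 0 XOR 1)) AND ((NOT 1 OR 1) OR (NOT 1 IMPLIES NOT 0))) -> 1
  row 6 [00110]: ((0 XOR (NOT 1 XOR 0)) AND ((NOT 1 OR 0) OR (NOT 0 IMPLIES NOT 0))) -> 0
  row 7 [00111]: ((1 XOR (NOT 1 XOR 1)) AND ((NOT 1 OR 1) OR (NOT 1 IMPLIES NOT 0))) -> 0
  row 8 [01000]: ((0 XOR (NOT 0 XOR 0)) AND ((NOT 0 OR 0) OR (NOT 0 IMPLIES NOT 0))) -> 1
  row 9 [01001]: ((1 XOR (NOT 0 XOR 1)) AND ((NOT 0 OR 1) OR (NOT 1 IMPLIES NOT 0))) -> 1
  row 10 [01010]: ((0 XOR (NOT 1 XOR 0)) AND ((NOT 0 OR 0) OR (NOT 0 IMPLIES NOT 0))) -> 0
  row 11 [01011]: ((1 XOR (NOT 1 XOR 1)) AND ((NOT 0 OR 1) OR (NOT 1 IMPLIES NOT 0))) -> 0
  row 12 [01100]: ((0 XOR (NOT 0 XOR 0)) AND ((NOT 1 OR 0) OR (NOT 0 IMPLIES NOT 0))) -> 1
  row 13 [01101]: ((1 XOR (NOT 0 XOR 1)) AND ((NOT 1 OR 1) OR (NOT 1 IMPLIES NOT 0))) -> 1
  row 14 [01110]: ((0 XOR (NOT 1 XOR 0)) AND ((NOT 1 OR 0) OR (NOT 0 IMPLIES NOT 0))) -> 0
  row 15 [01111]: ((1 XOR (NOT 1 XOR 1)) AND ((NOT 1 OR 1) OR (NOT 1 IMPLIES NOT 0))) -> 0
  row 16 [10000]: ((0 XOR (NOT 0 XOR 0)) AND ((NOT 0 OR 0) OR (NOT 0 IMPLIES NOT 1))) -> 1
  row 17 [10001]: ((1 XOR (NOT 0 XOR 1)) AND ((NOT 0 OR 1) OR (NOT 1 IMPLIES NOT 1))) -> 1
  row 18 [10010]: ((0 XOR (NOT 1 XOR 0)) AND ((NOT 0 OR 0) OR (NOT 0 IMPLIES NOT 1))) -> 0
  row 19 [10011]: ((1 XOR (NOT 1 XOR 1)) AND ((NOT 0 OR 1) OR (NOT 1 IMPLIES NOT 1))) -> 0
  row 20 [10100]: ((0 XOR (NOT 0 XOR 0)) AND ((NOT 1 OR 0) OR (NOT 0 IMPLIES NOT 1))) -> 0
  row 21 [10101]: ((1 XOR (NOT 0 XOR 1)) AND ((NOT 1 OR 1) OR (NOT 1 IMPLIES NOT 1))) -> 1
  row 22 [10110]: ((0 XOR (NOT 1 XOR 0)) AND ((NOT 1 OR 0) OR (NOT 0 IMPLIES NOT 1))) -> 0
  row 23 [10111]: ((1 XOR (NOT 1 XOR 1)) AND ((NOT 1 OR 1) OR (NOT 1 IMPLIES NOT 1))) -> 0
  row 24 [11000]: ((0 XOR (NOT 0 XOR 0)) AND ((NOT 0 OR 0) OR (NOT 0 IMPLIES NOT 1))) -> 1
  row 25 [11001]: ((1 XOR (NOT 0 XOR 1)) AND ((NOT 0 OR 1) OR (NOT 1 IMPLIES NOT 1))) -> 1
  row 26 [11010]: ((0 XOR (NOT 1 XOR 0)) AND ((NOT 0 OR 0) OR (NOT 0 IMPLIES NOT 1))) -> 0
  row 27 [11011]: ((1 XOR (NOT 1 XOR 1)) AND ((NOT 0 OR 1) OR (NOT 1 IMPLIES NOT 1))) -> 0
  row 28 [11100]: ((0 XOR (NOT 0 XOR 0)) AND ((NOT 1 OR 0) OR (NOT 0 IMPLIES NOT 1))) -> 0
  row 29 [11101]: ((1 XOR (NOT 0 XOR 1)) AND ((NOT 1 OR 1) OR (NOT 1 IMPLIES NOT 1))) -> 1
  row 30 [11110]: ((0 XOR (NOT 1 XOR 0)) AND ((NOT 1 OR 0) OR (NOT 0 IMPLIES NOT 1))) -> 0
  row 31 [11111]: ((1 XOR (NOT 1 XOR 1)) AND ((NOT 1 OR 1) OR (NOT 1 IMPLIES NOT 1))) -> 0
Full result column, 4 rows per line (a,b,c fixed per line; d,e runs 00..11 left to right):
  rows 0-3 [a,b,c=000]: 1100  = hex C
  rows 4-7 [a,b,c=001]: 1100  = hex C
  rows 8-11 [a,b,c=010]: 1100  = hex C
  rows 12-15 [a,b,c=011]: 1100  = hex C
  rows 16-19 [a,b,c=100]: 1100  = hex C
  rows 20-23 [a,b,c=101]: 0100  = hex 4
  rows 24-27 [a,b,c=110]: 1100  = hex C
  rows 28-31 [a,b,c=111]: 0100  = hex 4
Output column (row 0 .. row 31) = 11001100110011001100010011000100
Output column grouped in 4s = 1100 1100 1100 1100 1100 0100 1100 0100 = 0xCCCCC4C4
Convert to decimal digit by digit (value = value*16 + digit):
  C -> 12
  12*16 + 12 (C) = 204
  204*16 + 12 (C) = 3276
  3276*16 + 12 (C) = 52428
  52428*16 + 12 (C) = 838860
  838860*16 + 4 = 13421764
  13421764*16 + 12 (C) = 214748236
  214748236*16 + 4 = 3435971780
Decimal = 3435971780

3435971780


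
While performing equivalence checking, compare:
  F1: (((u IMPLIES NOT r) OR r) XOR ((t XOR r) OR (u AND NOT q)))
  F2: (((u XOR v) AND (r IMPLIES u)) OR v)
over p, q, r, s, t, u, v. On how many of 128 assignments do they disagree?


F1 = (((u IMPLIES NOT r) OR r) XOR ((t XOR r) OR (u AND NOT q)))
F2 = (((u XOR v) AND (r IMPLIES u)) OR v)
Evaluate both on each of 128 rows (bits = p,q,r,s,t,u,v):
  row 0 [0000000]: F1=1 F2=0 (differ) -> 1
  row 1 [0000001]: F1=1 F2=1 -> 0
  row 2 [0000010]: F1=0 F2=1 (differ) -> 1
  row 3 [0000011]: F1=0 F2=1 (differ) -> 1
  row 4 [0000100]: F1=0 F2=0 -> 0
  (every remaining row is evaluated the same way; all 128 results are listed next)
Full result column, 8 rows per line (p,q,r,s fixed per line; t,u,v runs 000..111 left to right):
  rows 0-7 [p,q,r,s=0000]: 10110111  (ones: 6)
  rows 8-15 [p,q,r,s=0001]: 10110111  (ones: 6)
  rows 16-23 [p,q,r,s=0010]: 01111011  (ones: 6)
  rows 24-31 [p,q,r,s=0011]: 01111011  (ones: 6)
  rows 32-39 [p,q,r,s=0100]: 10000111  (ones: 4)
  rows 40-47 [p,q,r,s=0101]: 10000111  (ones: 4)
  rows 48-55 [p,q,r,s=0110]: 01111000  (ones: 4)
  rows 56-63 [p,q,r,s=0111]: 01111000  (ones: 4)
  rows 64-71 [p,q,r,s=1000]: 10110111  (ones: 6)
  rows 72-79 [p,q,r,s=1001]: 10110111  (ones: 6)
  rows 80-87 [p,q,r,s=1010]: 01111011  (ones: 6)
  rows 88-95 [p,q,r,s=1011]: 01111011  (ones: 6)
  rows 96-103 [p,q,r,s=1100]: 10000111  (ones: 4)
  rows 104-111 [p,q,r,s=1101]: 10000111  (ones: 4)
  rows 112-119 [p,q,r,s=1110]: 01111000  (ones: 4)
  rows 120-127 [p,q,r,s=1111]: 01111000  (ones: 4)
Disagreements = 6+6+6+6+4+4+4+4+6+6+6+6+4+4+4+4 = 80

80


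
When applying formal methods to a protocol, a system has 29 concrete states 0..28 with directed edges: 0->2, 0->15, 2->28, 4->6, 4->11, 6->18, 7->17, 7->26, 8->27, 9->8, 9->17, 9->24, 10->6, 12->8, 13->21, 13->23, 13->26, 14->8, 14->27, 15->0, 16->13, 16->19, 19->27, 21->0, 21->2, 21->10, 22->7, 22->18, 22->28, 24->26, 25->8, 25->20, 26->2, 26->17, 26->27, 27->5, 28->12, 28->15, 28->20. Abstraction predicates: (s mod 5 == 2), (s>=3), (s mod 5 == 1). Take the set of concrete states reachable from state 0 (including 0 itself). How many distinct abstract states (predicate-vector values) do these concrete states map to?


BFS from 0:
Concrete reachable: {0, 2, 5, 8, 12, 15, 20, 27, 28}
Abstract via predicates (s mod 5 == 2), (s>=3), (s mod 5 == 1):
  (0,0,0) <- {0}
  (0,1,0) <- {5, 8, 15, 20, 28}
  (1,0,0) <- {2}
  (1,1,0) <- {12, 27}
Distinct abstract states = 4

4


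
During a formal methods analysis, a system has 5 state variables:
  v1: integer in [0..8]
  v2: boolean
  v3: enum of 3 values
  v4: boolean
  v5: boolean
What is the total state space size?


State space = product of domain sizes of all variables.
Domain sizes:
  v1 (integer in [0..8]): 9
  v2 (boolean): 2
  v3 (enum of 3 values): 3
  v4 (boolean): 2
  v5 (boolean): 2
Product = 9 * 2 * 3 * 2 * 2 = 216

216


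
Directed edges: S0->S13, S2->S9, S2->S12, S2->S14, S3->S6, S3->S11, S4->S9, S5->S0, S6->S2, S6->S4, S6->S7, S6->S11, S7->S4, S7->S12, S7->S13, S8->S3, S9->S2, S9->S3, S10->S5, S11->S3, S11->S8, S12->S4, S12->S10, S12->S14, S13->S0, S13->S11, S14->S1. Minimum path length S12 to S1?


BFS layer-by-layer from S12:
  dist 0: {S12}
  dist 1: {S4, S10, S14}
  dist 2: {S1, S5, S9}
  -> S1 reached at distance 2
Shortest path length = 2

2


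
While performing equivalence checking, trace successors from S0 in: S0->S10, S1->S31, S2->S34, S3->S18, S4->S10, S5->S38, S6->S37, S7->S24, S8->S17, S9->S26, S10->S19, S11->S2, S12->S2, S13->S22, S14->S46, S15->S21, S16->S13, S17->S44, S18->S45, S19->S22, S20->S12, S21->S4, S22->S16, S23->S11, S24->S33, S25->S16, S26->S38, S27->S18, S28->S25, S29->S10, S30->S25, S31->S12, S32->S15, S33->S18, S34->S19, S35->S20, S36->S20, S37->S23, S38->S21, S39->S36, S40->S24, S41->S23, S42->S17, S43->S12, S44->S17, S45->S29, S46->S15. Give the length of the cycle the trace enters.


Trace from S0 until a state repeats:
  S0 -> S10 -> S19 -> S22 -> S16 -> S13 -> S22
S22 first seen at step 3, revisited at step 6.
Cycle length = 6 - 3 = 3

3


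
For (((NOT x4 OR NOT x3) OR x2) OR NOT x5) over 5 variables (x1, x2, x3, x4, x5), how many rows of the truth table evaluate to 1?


Formula: (((NOT x4 OR NOT x3) OR x2) OR NOT x5) over 5 vars (32 rows)
Evaluate each row (x1, x2, x3, x4, x5 as bits, MSB first):
  row 0 [00000]: (((NOT 0 OR NOT 0) OR 0) OR NOT 0) -> 1
  row 1 [00001]: (((NOT 0 OR NOT 0) OR 0) OR NOT 1) -> 1
  row 2 [00010]: (((NOT 1 OR NOT 0) OR 0) OR NOT 0) -> 1
  row 3 [00011]: (((NOT 1 OR NOT 0) OR 0) OR NOT 1) -> 1
  row 4 [00100]: (((NOT 0 OR NOT 1) OR 0) OR NOT 0) -> 1
  row 5 [00101]: (((NOT 0 OR NOT 1) OR 0) OR NOT 1) -> 1
  row 6 [00110]: (((NOT 1 OR NOT 1) OR 0) OR NOT 0) -> 1
  row 7 [00111]: (((NOT 1 OR NOT 1) OR 0) OR NOT 1) -> 0
  row 8 [01000]: (((NOT 0 OR NOT 0) OR 1) OR NOT 0) -> 1
  row 9 [01001]: (((NOT 0 OR NOT 0) OR 1) OR NOT 1) -> 1
  row 10 [01010]: (((NOT 1 OR NOT 0) OR 1) OR NOT 0) -> 1
  row 11 [01011]: (((NOT 1 OR NOT 0) OR 1) OR NOT 1) -> 1
  row 12 [01100]: (((NOT 0 OR NOT 1) OR 1) OR NOT 0) -> 1
  row 13 [01101]: (((NOT 0 OR NOT 1) OR 1) OR NOT 1) -> 1
  row 14 [01110]: (((NOT 1 OR NOT 1) OR 1) OR NOT 0) -> 1
  row 15 [01111]: (((NOT 1 OR NOT 1) OR 1) OR NOT 1) -> 1
  row 16 [10000]: (((NOT 0 OR NOT 0) OR 0) OR NOT 0) -> 1
  row 17 [10001]: (((NOT 0 OR NOT 0) OR 0) OR NOT 1) -> 1
  row 18 [10010]: (((NOT 1 OR NOT 0) OR 0) OR NOT 0) -> 1
  row 19 [10011]: (((NOT 1 OR NOT 0) OR 0) OR NOT 1) -> 1
  row 20 [10100]: (((NOT 0 OR NOT 1) OR 0) OR NOT 0) -> 1
  row 21 [10101]: (((NOT 0 OR NOT 1) OR 0) OR NOT 1) -> 1
  row 22 [10110]: (((NOT 1 OR NOT 1) OR 0) OR NOT 0) -> 1
  row 23 [10111]: (((NOT 1 OR NOT 1) OR 0) OR NOT 1) -> 0
  row 24 [11000]: (((NOT 0 OR NOT 0) OR 1) OR NOT 0) -> 1
  row 25 [11001]: (((NOT 0 OR NOT 0) OR 1) OR NOT 1) -> 1
  row 26 [11010]: (((NOT 1 OR NOT 0) OR 1) OR NOT 0) -> 1
  row 27 [11011]: (((NOT 1 OR NOT 0) OR 1) OR NOT 1) -> 1
  row 28 [11100]: (((NOT 0 OR NOT 1) OR 1) OR NOT 0) -> 1
  row 29 [11101]: (((NOT 0 OR NOT 1) OR 1) OR NOT 1) -> 1
  row 30 [11110]: (((NOT 1 OR NOT 1) OR 1) OR NOT 0) -> 1
  row 31 [11111]: (((NOT 1 OR NOT 1) OR 1) OR NOT 1) -> 1
Full result column, 8 rows per line (x1,x2 fixed per line; x3,x4,x5 runs 000..111 left to right):
  rows 0-7 [x1,x2=00]: 11111110  (ones: 7)
  rows 8-15 [x1,x2=01]: 11111111  (ones: 8)
  rows 16-23 [x1,x2=10]: 11111110  (ones: 7)
  rows 24-31 [x1,x2=11]: 11111111  (ones: 8)
Count of 1-rows = 7+8+7+8 = 30

30


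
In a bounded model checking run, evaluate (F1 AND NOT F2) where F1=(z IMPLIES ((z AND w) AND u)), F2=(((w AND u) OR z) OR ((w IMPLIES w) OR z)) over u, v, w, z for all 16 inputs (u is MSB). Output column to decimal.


F1 = (z IMPLIES ((z AND w) AND u))
F2 = (((w AND u) OR z) OR ((w IMPLIES w) OR z))
Counterexample to F1=>F2 is where F1=1 and F2=0.
Evaluate each row (bits = u,v,w,z, MSB first):
  row 0 [0000]: F1=1 F2=1 -> F1&~F2 -> 0
  row 1 [0001]: F1=0 F2=1 -> F1&~F2 -> 0
  row 2 [0010]: F1=1 F2=1 -> F1&~F2 -> 0
  row 3 [0011]: F1=0 F2=1 -> F1&~F2 -> 0
  row 4 [0100]: F1=1 F2=1 -> F1&~F2 -> 0
  row 5 [0101]: F1=0 F2=1 -> F1&~F2 -> 0
  row 6 [0110]: F1=1 F2=1 -> F1&~F2 -> 0
  row 7 [0111]: F1=0 F2=1 -> F1&~F2 -> 0
  row 8 [1000]: F1=1 F2=1 -> F1&~F2 -> 0
  row 9 [1001]: F1=0 F2=1 -> F1&~F2 -> 0
  row 10 [1010]: F1=1 F2=1 -> F1&~F2 -> 0
  row 11 [1011]: F1=1 F2=1 -> F1&~F2 -> 0
  row 12 [1100]: F1=1 F2=1 -> F1&~F2 -> 0
  row 13 [1101]: F1=0 F2=1 -> F1&~F2 -> 0
  row 14 [1110]: F1=1 F2=1 -> F1&~F2 -> 0
  row 15 [1111]: F1=1 F2=1 -> F1&~F2 -> 0
Full result column, 4 rows per line (u,v fixed per line; w,z runs 00..11 left to right):
  rows 0-3 [u,v=00]: 0000  = hex 0
  rows 4-7 [u,v=01]: 0000  = hex 0
  rows 8-11 [u,v=10]: 0000  = hex 0
  rows 12-15 [u,v=11]: 0000  = hex 0
Counterexample vector (row 0 .. row 15) = 0000000000000000
Output column grouped in 4s = 0000 0000 0000 0000 = 0x0000
Convert to decimal digit by digit (value = value*16 + digit):
  0 -> 0
  0*16 + 0 = 0
  0*16 + 0 = 0
  0*16 + 0 = 0
Decimal = 0

0


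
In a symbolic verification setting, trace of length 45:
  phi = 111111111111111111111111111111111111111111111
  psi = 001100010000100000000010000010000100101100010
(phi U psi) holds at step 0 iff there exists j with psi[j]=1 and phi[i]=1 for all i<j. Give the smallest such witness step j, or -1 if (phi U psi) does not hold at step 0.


(phi U psi) at 0: need smallest j with psi[j]=1 and phi[i]=1 for all i in [0,j).
Scan from step 0:
  step 0: phi=1, psi=0 -> continue
  step 1: phi=1, psi=0 -> continue
  step 2: psi=1 and phi held for [0,2) -> witness found
Witness step = 2

2
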